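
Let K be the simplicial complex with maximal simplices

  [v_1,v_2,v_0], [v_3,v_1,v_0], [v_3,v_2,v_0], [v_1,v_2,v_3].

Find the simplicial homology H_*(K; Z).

K has 4 vertices, 6 edges, 4 triangles.
rank ∂_0 = 0, rank ∂_1 = 3 ⇒ b_0 = 4 − 0 − 3 = 1; all invariant factors of ∂_1 are 1 so no torsion. So H_0 ≅ Z.
rank ∂_1 = 3, rank ∂_2 = 3 ⇒ b_1 = 6 − 3 − 3 = 0; all invariant factors of ∂_2 are 1 so no torsion. So H_1 ≅ 0.
rank ∂_2 = 3, rank ∂_3 = 0 ⇒ b_2 = 4 − 3 − 0 = 1. So H_2 ≅ Z.

H_0 ≅ Z,  H_1 = 0,  H_2 ≅ Z.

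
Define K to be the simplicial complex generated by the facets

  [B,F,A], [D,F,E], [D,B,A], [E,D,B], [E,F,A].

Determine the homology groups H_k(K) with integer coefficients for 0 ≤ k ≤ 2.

H_0 ≅ Z,  H_1 ≅ Z,  H_2 = 0.

K has 5 vertices, 10 edges, 5 triangles.
rank ∂_0 = 0, rank ∂_1 = 4 ⇒ b_0 = 5 − 0 − 4 = 1; all invariant factors of ∂_1 are 1 so no torsion. So H_0 ≅ Z.
rank ∂_1 = 4, rank ∂_2 = 5 ⇒ b_1 = 10 − 4 − 5 = 1; all invariant factors of ∂_2 are 1 so no torsion. So H_1 ≅ Z.
rank ∂_2 = 5, rank ∂_3 = 0 ⇒ b_2 = 5 − 5 − 0 = 0. So H_2 ≅ 0.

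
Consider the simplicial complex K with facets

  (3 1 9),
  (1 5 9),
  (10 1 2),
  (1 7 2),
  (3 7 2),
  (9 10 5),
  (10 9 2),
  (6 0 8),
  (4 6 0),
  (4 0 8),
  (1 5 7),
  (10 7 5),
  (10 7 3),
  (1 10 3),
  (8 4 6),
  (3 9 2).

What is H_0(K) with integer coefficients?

Fix the vertex order 0 < 1 < 2 < 3 < 4 < 5 < 6 < 7 < 8 < 9 < 10 and write every simplex with vertices in increasing order. Then dim K = 2 and the simplices of K are:

  0-simplices (11): [0], [1], [2], [3], [4], [5], [6], [7], [8], [9], [10]
  1-simplices (24): (24 of them)
  2-simplices (16): [0,4,6], [0,4,8], [0,6,8], [1,2,7], [1,2,10], [1,3,9], [1,3,10], [1,5,7], [1,5,9], [2,3,7], [2,3,9], [2,9,10], [3,7,10], [4,6,8], [5,7,10], [5,9,10]

giving chain groups C_0 ≅ Z^11, C_1 ≅ Z^24, C_2 ≅ Z^16.

Boundary ∂_1: C_1 → C_0 sends each edge [p,q] (with p < q) to q − p.
As a 11×24 matrix over Z this has rank 9, with invariant factors (1,1,1,1,1,1,1,1,1).

∂_2: C_2 → C_1 maps a triangle to the signed sum of its edges. For instance
  ∂[0,4,8] = [4,8] − [0,8] + [0,4],
  ∂[1,3,9] = [3,9] − [1,9] + [1,3].
As a 24×16 matrix over Z this has rank 15, with invariant factors (1,1,1,1,1,1,1,1,1,1,1,1,1,1,2).

Reading off H_k = ker ∂_k / im ∂_{k+1}:

  H_0: rank C_0 − rank ∂_1 = 11 − 9 = 2, and the invariant factors of ∂_1 are all 1, so H_0 ≅ Z^2.

(K is a triangulation of the disjoint union of the real projective plane RP^2 and the 2-sphere S^2.)

H_0 ≅ Z^2.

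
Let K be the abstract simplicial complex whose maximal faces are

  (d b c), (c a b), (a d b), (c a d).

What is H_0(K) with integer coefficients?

Order the vertices as a < b < c < d. Listing each simplex with vertices in this order, K has dimension 2 with simplices:

  0-simplices (4): a, b, c, d
  1-simplices (6): ab, ac, ad, bc, bd, cd
  2-simplices (4): abc, abd, acd, bcd

giving chain groups C_0 ≅ Z^4, C_1 ≅ Z^6, C_2 ≅ Z^4.

The boundary map ∂_1: C_1 → C_0 maps an edge to its endpoints' difference, ∂[p,q] = q − p. For instance
  ∂ab = b − a.
The resulting 4×6 matrix has rank 3, and its Smith normal form has invariant factors (1,1,1).

The boundary map ∂_2: C_2 → C_1 acts by ∂[p,q,r] = [q,r] − [p,r] + [p,q]. For instance
  ∂abc = bc − ac + ab,
  ∂abd = bd − ad + ab.
The 6×4 boundary matrix has rank 3 and Smith normal form diag(1,1,1).

Now H_k = ker ∂_k / im ∂_{k+1}, so:

  H_0: rank C_0 − rank ∂_1 = 4 − 3 = 1, and the invariant factors of ∂_1 are all 1, so H_0 = Z.

(K is a triangulation of the 2-sphere S^2.)

H_0 = Z.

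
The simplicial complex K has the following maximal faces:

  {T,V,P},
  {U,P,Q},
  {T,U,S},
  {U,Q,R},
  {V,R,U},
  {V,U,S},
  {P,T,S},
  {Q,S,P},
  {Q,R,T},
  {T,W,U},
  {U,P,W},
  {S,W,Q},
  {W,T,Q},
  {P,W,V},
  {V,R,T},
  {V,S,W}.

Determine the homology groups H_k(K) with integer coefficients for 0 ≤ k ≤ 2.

H_0 ≅ Z,  H_1 ≅ Z^2,  H_2 ≅ Z.

Fix the vertex order P < Q < R < S < T < U < V < W and write every simplex with vertices in increasing order. Then dim K = 2 and the simplices of K are:

  0-simplices (8): P, Q, R, S, T, U, V, W
  1-simplices (24): PQ, PS, PT, PU, PV, PW, QR, QS, QT, QU, QW, RT, RU, RV, ST, SU, SV, SW, TU, TV, TW, UV, UW, VW
  2-simplices (16): PQS, PQU, PST, PTV, PUW, PVW, QRT, QRU, QSW, QTW, RTV, RUV, STU, SUV, SVW, TUW

Hence C_0 ≅ Z^8, C_1 ≅ Z^24, C_2 ≅ Z^16.

The boundary map ∂_1: C_1 → C_0 is given by ∂[p,q] = [q] − [p]. For instance
  ∂UV = V − U.
The resulting 8×24 matrix has rank 7, and its Smith normal form has invariant factors (1,1,1,1,1,1,1).

The boundary map ∂_2: C_2 → C_1 maps a triangle to the signed sum of its edges. For instance
  ∂QRT = RT − QT + QR,
  ∂SUV = UV − SV + SU.
As a 24×16 matrix over Z this has rank 15, with invariant factors (1,1,1,1,1,1,1,1,1,1,1,1,1,1,1).

Computing H_k = (kernel of ∂_k) / (image of ∂_{k+1}):

  H_0: rank C_0 − rank ∂_1 = 8 − 7 = 1, and the invariant factors of ∂_1 are all 1, so H_0 = Z.
  H_1: rank ker ∂_1 − rank ∂_2 = (24 − 7) − 15 = 2, and the invariant factors of ∂_2 are all 1, so H_1 = Z^2.
  H_2: rank ker ∂_2 − rank ∂_3 = (16 − 15) − 0 = 1, and there is no ∂_3, so H_2 = Z.

(K is a triangulation of the torus T^2.)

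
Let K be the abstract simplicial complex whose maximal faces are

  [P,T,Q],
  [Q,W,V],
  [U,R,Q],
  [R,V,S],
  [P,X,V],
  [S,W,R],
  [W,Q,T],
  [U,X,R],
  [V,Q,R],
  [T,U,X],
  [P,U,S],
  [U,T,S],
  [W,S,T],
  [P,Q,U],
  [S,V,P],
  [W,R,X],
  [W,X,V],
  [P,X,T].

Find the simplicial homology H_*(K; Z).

H_0 ≅ Z,  H_1 ≅ Z ⊕ Z/2Z,  H_2 = 0.

Order the vertices as P < Q < R < S < T < U < V < W < X. Listing each simplex with vertices in this order, K has dimension 2 with simplices:

  0-simplices (9): P, Q, R, S, T, U, V, W, X
  1-simplices (27): PQ, PS, PT, PU, PV, PX, QR, QT, QU, QV, QW, RS, RU, RV, RW, RX, ST, SU, SV, SW, TU, TW, TX, UX, VW, VX, WX
  2-simplices (18): PQT, PQU, PSU, PSV, PTX, PVX, QRU, QRV, QTW, QVW, RSV, RSW, RUX, RWX, STU, STW, TUX, VWX

Hence C_0 ≅ Z^9, C_1 ≅ Z^27, C_2 ≅ Z^18.

The boundary map ∂_1: C_1 → C_0 is given by ∂[p,q] = [q] − [p].
As a 9×27 matrix over Z this has rank 8, with invariant factors (1,1,1,1,1,1,1,1).

∂_2: C_2 → C_1 maps a triangle to the signed sum of its edges. For instance
  ∂STU = TU − SU + ST,
  ∂RUX = UX − RX + RU.
As a 27×18 matrix over Z this has rank 18, with invariant factors (1,1,1,1,1,1,1,1,1,1,1,1,1,1,1,1,1,2).

Computing H_k = (kernel of ∂_k) / (image of ∂_{k+1}):

  H_0: rank C_0 − rank ∂_1 = 9 − 8 = 1, and the invariant factors of ∂_1 are all 1, so H_0 ≅ Z.
  H_1: rank ker ∂_1 − rank ∂_2 = (27 − 8) − 18 = 1, and ∂_2 has invariant factor 2 > 1, so H_1 ≅ Z ⊕ Z/2Z.
  H_2: rank ker ∂_2 − rank ∂_3 = (18 − 18) − 0 = 0, and there is no ∂_3, so H_2 ≅ 0.

(K is a triangulation of the Klein bottle.)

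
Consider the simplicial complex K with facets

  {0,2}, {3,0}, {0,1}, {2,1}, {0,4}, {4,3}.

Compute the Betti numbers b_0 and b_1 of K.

b_0 = 1, b_1 = 2.

Fix the vertex order 0 < 1 < 2 < 3 < 4 and write every simplex with vertices in increasing order. Then dim K = 1 and the simplices of K are:

  0-simplices (5): [0], [1], [2], [3], [4]
  1-simplices (6): [0,1], [0,2], [0,3], [0,4], [1,2], [3,4]

so the chain groups are C_0 ≅ Z^5, C_1 ≅ Z^6.

The boundary map ∂_1: C_1 → C_0 is given by ∂[p,q] = [q] − [p]. For instance
  ∂[0,3] = [3] − [0].
The 5×6 boundary matrix has rank 4 and Smith normal form diag(1,1,1,1).

Now H_k = ker ∂_k / im ∂_{k+1}, so:

  H_0: rank C_0 − rank ∂_1 = 5 − 4 = 1, and the invariant factors of ∂_1 are all 1, so H_0 = Z.
  H_1: rank ker ∂_1 − rank ∂_2 = (6 − 4) − 0 = 2, and there is no ∂_2, so H_1 = Z^2.

As a check, the Euler characteristic is 5 − 6 = -1, which agrees with 1 − 2 = -1.
(K is a triangulation of a wedge of 2 circles.)

Hence the Betti numbers are b_0 = 1, b_1 = 2.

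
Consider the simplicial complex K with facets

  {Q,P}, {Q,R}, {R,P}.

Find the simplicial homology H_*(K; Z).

H_0 ≅ Z,  H_1 ≅ Z.

We work with the vertex ordering P < Q < R. The simplices of K, each written with vertices in increasing order, are:

  0-simplices (3): P, Q, R
  1-simplices (3): PQ, PR, QR

Hence C_0 ≅ Z^3, C_1 ≅ Z^3.

∂_1: C_1 → C_0 maps an edge to its endpoints' difference, ∂[p,q] = q − p. For instance
  ∂PR = R − P.
As a 3×3 matrix over Z this has rank 2, with invariant factors (1,1).

From H_k ≅ ker(∂_k) / im(∂_{k+1}) we obtain:

  H_0: rank C_0 − rank ∂_1 = 3 − 2 = 1, and the invariant factors of ∂_1 are all 1, so H_0 ≅ Z.
  H_1: rank ker ∂_1 − rank ∂_2 = (3 − 2) − 0 = 1, and there is no ∂_2, so H_1 ≅ Z.

(K is a triangulation of the circle S^1.)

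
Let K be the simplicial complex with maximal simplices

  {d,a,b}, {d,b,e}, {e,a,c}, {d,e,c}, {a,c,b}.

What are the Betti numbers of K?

Order the vertices as a < b < c < d < e. Listing each simplex with vertices in this order, K has dimension 2 with simplices:

  0-simplices (5): a, b, c, d, e
  1-simplices (10): ab, ac, ad, ae, bc, bd, be, cd, ce, de
  2-simplices (5): abc, abd, ace, bde, cde

Hence C_0 ≅ Z^5, C_1 ≅ Z^10, C_2 ≅ Z^5.

The boundary map ∂_1: C_1 → C_0 maps an edge to its endpoints' difference, ∂[p,q] = q − p. For instance
  ∂be = e − b.
The resulting 5×10 matrix has rank 4, and its Smith normal form has invariant factors (1,1,1,1).

The boundary map ∂_2: C_2 → C_1 maps a triangle to the signed sum of its edges. For instance
  ∂bde = de − be + bd,
  ∂cde = de − ce + cd.
The 10×5 boundary matrix has rank 5 and Smith normal form diag(1,1,1,1,1).

Now H_k = ker ∂_k / im ∂_{k+1}, so:

  H_0: rank C_0 − rank ∂_1 = 5 − 4 = 1, and the invariant factors of ∂_1 are all 1, so H_0 = Z.
  H_1: rank ker ∂_1 − rank ∂_2 = (10 − 4) − 5 = 1, and the invariant factors of ∂_2 are all 1, so H_1 = Z.
  H_2: rank ker ∂_2 − rank ∂_3 = (5 − 5) − 0 = 0, and there is no ∂_3, so H_2 = 0.

(K is a triangulation of the Möbius band.)

Hence the Betti numbers are b_0 = 1, b_1 = 1, b_2 = 0.

b_0 = 1, b_1 = 1, b_2 = 0.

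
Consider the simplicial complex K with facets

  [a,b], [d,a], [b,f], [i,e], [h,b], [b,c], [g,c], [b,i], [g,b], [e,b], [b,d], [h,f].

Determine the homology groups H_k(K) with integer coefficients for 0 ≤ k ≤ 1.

K has 9 vertices, 12 edges.
rank ∂_0 = 0, rank ∂_1 = 8 ⇒ b_0 = 9 − 0 − 8 = 1; all invariant factors of ∂_1 are 1 so no torsion. So H_0 = Z.
rank ∂_1 = 8, rank ∂_2 = 0 ⇒ b_1 = 12 − 8 − 0 = 4. So H_1 = Z^4.

H_0 ≅ Z,  H_1 ≅ Z^4.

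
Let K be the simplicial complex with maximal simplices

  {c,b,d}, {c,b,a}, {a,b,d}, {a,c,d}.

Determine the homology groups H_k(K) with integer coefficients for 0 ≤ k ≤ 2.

Fix the vertex order a < b < c < d and write every simplex with vertices in increasing order. Then dim K = 2 and the simplices of K are:

  0-simplices (4): a, b, c, d
  1-simplices (6): ab, ac, ad, bc, bd, cd
  2-simplices (4): abc, abd, acd, bcd

giving chain groups C_0 ≅ Z^4, C_1 ≅ Z^6, C_2 ≅ Z^4.

Boundary ∂_1: C_1 → C_0 sends each edge [p,q] (with p < q) to q − p. For instance
  ∂ab = b − a.
As a 4×6 matrix over Z this has rank 3, with invariant factors (1,1,1).

Boundary ∂_2: C_2 → C_1 acts by ∂[p,q,r] = [q,r] − [p,r] + [p,q]. For instance
  ∂abc = bc − ac + ab,
  ∂bcd = cd − bd + bc.
The resulting 6×4 matrix has rank 3, and its Smith normal form has invariant factors (1,1,1).

Computing H_k = (kernel of ∂_k) / (image of ∂_{k+1}):

  H_0: rank C_0 − rank ∂_1 = 4 − 3 = 1, and the invariant factors of ∂_1 are all 1, so H_0 ≅ Z.
  H_1: rank ker ∂_1 − rank ∂_2 = (6 − 3) − 3 = 0, and the invariant factors of ∂_2 are all 1, so H_1 ≅ 0.
  H_2: rank ker ∂_2 − rank ∂_3 = (4 − 3) − 0 = 1, and there is no ∂_3, so H_2 ≅ Z.

As a check, the Euler characteristic is 4 − 6 + 4 = 2, which agrees with 1 − 0 + 1 = 2.

H_0 ≅ Z,  H_1 = 0,  H_2 ≅ Z.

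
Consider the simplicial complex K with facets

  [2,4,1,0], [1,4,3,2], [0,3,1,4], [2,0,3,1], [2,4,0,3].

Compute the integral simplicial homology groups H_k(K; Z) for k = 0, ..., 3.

H_0 = Z,  H_1 = 0,  H_2 = 0,  H_3 = Z.

We work with the vertex ordering 0 < 1 < 2 < 3 < 4. The simplices of K, each written with vertices in increasing order, are:

  0-simplices (5): [0], [1], [2], [3], [4]
  1-simplices (10): [0,1], [0,2], [0,3], [0,4], [1,2], [1,3], [1,4], [2,3], [2,4], [3,4]
  2-simplices (10): [0,1,2], [0,1,3], [0,1,4], [0,2,3], [0,2,4], [0,3,4], [1,2,3], [1,2,4], [1,3,4], [2,3,4]
  3-simplices (5): [0,1,2,3], [0,1,2,4], [0,1,3,4], [0,2,3,4], [1,2,3,4]

giving chain groups C_0 ≅ Z^5, C_1 ≅ Z^10, C_2 ≅ Z^10, C_3 ≅ Z^5.

∂_1: C_1 → C_0 sends each edge [p,q] (with p < q) to q − p.
As a 5×10 matrix over Z this has rank 4, with invariant factors (1,1,1,1).

Boundary ∂_2: C_2 → C_1 sends each 2-simplex [p,q,r] to [q,r] − [p,r] + [p,q]. For instance
  ∂[0,1,2] = [1,2] − [0,2] + [0,1],
  ∂[1,2,3] = [2,3] − [1,3] + [1,2].
The resulting 10×10 matrix has rank 6, and its Smith normal form has invariant factors (1,1,1,1,1,1).

The boundary map ∂_3: C_3 → C_2 sends each 3-simplex σ to the alternating sum Σ_i (−1)^i (σ with its i-th vertex removed). For instance
  ∂[0,1,2,4] = [1,2,4] − [0,2,4] + [0,1,4] − [0,1,2],
  ∂[0,2,3,4] = [2,3,4] − [0,3,4] + [0,2,4] − [0,2,3].
The resulting 10×5 matrix has rank 4, and its Smith normal form has invariant factors (1,1,1,1).

Computing H_k = (kernel of ∂_k) / (image of ∂_{k+1}):

  H_0: rank C_0 − rank ∂_1 = 5 − 4 = 1, and the invariant factors of ∂_1 are all 1, so H_0 = Z.
  H_1: rank ker ∂_1 − rank ∂_2 = (10 − 4) − 6 = 0, and the invariant factors of ∂_2 are all 1, so H_1 = 0.
  H_2: rank ker ∂_2 − rank ∂_3 = (10 − 6) − 4 = 0, and the invariant factors of ∂_3 are all 1, so H_2 = 0.
  H_3: rank ker ∂_3 − rank ∂_4 = (5 − 4) − 0 = 1, and there is no ∂_4, so H_3 = Z.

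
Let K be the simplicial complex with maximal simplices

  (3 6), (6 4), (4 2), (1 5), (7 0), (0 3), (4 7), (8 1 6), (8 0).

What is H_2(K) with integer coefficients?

Take the total order 0 < 1 < 2 < 3 < 4 < 5 < 6 < 7 < 8 on the vertex set. Then K (dimension 2) consists of the simplices:

  0-simplices (9): [0], [1], [2], [3], [4], [5], [6], [7], [8]
  1-simplices (11): [0,3], [0,7], [0,8], [1,5], [1,6], [1,8], [2,4], [3,6], [4,6], [4,7], [6,8]
  2-simplices (1): [1,6,8]

giving chain groups C_0 ≅ Z^9, C_1 ≅ Z^11, C_2 ≅ Z^1.

Boundary ∂_1: C_1 → C_0 is given by ∂[p,q] = [q] − [p]. For instance
  ∂[1,8] = [8] − [1].
As a 9×11 matrix over Z this has rank 8, with invariant factors (1,1,1,1,1,1,1,1).

∂_2: C_2 → C_1 maps a triangle to the signed sum of its edges. For instance
  ∂[1,6,8] = [6,8] − [1,8] + [1,6].
This gives a 11×1 integer matrix of rank 1; reducing to Smith normal form yields diagonal entries (1).

Computing H_k = (kernel of ∂_k) / (image of ∂_{k+1}):

  H_2: rank ker ∂_2 − rank ∂_3 = (1 − 1) − 0 = 0, and there is no ∂_3, so H_2 ≅ 0.

H_2 = 0.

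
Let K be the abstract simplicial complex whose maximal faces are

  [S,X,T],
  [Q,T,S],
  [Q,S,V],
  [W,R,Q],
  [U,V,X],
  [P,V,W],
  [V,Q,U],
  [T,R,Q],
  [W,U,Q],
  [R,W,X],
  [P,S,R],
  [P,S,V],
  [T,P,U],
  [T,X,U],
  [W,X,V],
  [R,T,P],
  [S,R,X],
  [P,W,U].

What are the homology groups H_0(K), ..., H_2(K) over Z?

H_0 = Z,  H_1 = Z ⊕ Z/2Z,  H_2 = 0.

K has 9 vertices, 27 edges, 18 triangles.
rank ∂_0 = 0, rank ∂_1 = 8 ⇒ b_0 = 9 − 0 − 8 = 1; all invariant factors of ∂_1 are 1 so no torsion. So H_0 ≅ Z.
rank ∂_1 = 8, rank ∂_2 = 18 ⇒ b_1 = 27 − 8 − 18 = 1; ∂_2 has invariant factor(s) [2] giving torsion. So H_1 ≅ Z ⊕ Z/2Z.
rank ∂_2 = 18, rank ∂_3 = 0 ⇒ b_2 = 18 − 18 − 0 = 0. So H_2 ≅ 0.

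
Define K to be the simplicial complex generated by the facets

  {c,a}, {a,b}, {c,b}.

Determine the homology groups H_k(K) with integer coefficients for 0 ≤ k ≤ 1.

We work with the vertex ordering a < b < c. The simplices of K, each written with vertices in increasing order, are:

  0-simplices (3): a, b, c
  1-simplices (3): ab, ac, bc

giving chain groups C_0 ≅ Z^3, C_1 ≅ Z^3.

Boundary ∂_1: C_1 → C_0 is given by ∂[p,q] = [q] − [p]. For instance
  ∂ab = b − a.
This gives a 3×3 integer matrix of rank 2; reducing to Smith normal form yields diagonal entries (1,1).

From H_k ≅ ker(∂_k) / im(∂_{k+1}) we obtain:

  H_0: rank C_0 − rank ∂_1 = 3 − 2 = 1, and the invariant factors of ∂_1 are all 1, so H_0 ≅ Z.
  H_1: rank ker ∂_1 − rank ∂_2 = (3 − 2) − 0 = 1, and there is no ∂_2, so H_1 ≅ Z.

H_0 = Z,  H_1 = Z.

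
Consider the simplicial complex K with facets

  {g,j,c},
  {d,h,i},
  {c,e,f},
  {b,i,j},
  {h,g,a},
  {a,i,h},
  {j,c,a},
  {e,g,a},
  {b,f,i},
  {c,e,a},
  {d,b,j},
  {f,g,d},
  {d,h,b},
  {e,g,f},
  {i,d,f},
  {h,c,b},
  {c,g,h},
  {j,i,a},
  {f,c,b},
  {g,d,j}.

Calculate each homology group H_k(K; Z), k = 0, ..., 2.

H_0 ≅ Z,  H_1 ≅ Z ⊕ Z/2,  H_2 = 0.

Fix the vertex order a < b < c < d < e < f < g < h < i < j and write every simplex with vertices in increasing order. Then dim K = 2 and the simplices of K are:

  0-simplices (10): a, b, c, d, e, f, g, h, i, j
  1-simplices (30): ac, ae, ag, ah, ai, aj, bc, bd, bf, bh, bi, bj, ce, cf, cg, ch, cj, df, dg, dh, di, dj, ef, eg, fg, fi, gh, gj, hi, ij
  2-simplices (20): ace, acj, aeg, agh, ahi, aij, bcf, bch, bdh, bdj, bfi, bij, cef, cgh, cgj, dfg, dfi, dgj, dhi, efg

so the chain groups are C_0 ≅ Z^10, C_1 ≅ Z^30, C_2 ≅ Z^20.

The boundary map ∂_1: C_1 → C_0 maps an edge to its endpoints' difference, ∂[p,q] = q − p.
The resulting 10×30 matrix has rank 9, and its Smith normal form has invariant factors (1,1,1,1,1,1,1,1,1).

The boundary map ∂_2: C_2 → C_1 sends each 2-simplex [p,q,r] to [q,r] − [p,r] + [p,q]. For instance
  ∂ace = ce − ae + ac,
  ∂dfi = fi − di + df.
The 30×20 boundary matrix has rank 20 and Smith normal form diag(1,1,1,1,1,1,1,1,1,1,1,1,1,1,1,1,1,1,1,2).

Computing H_k = (kernel of ∂_k) / (image of ∂_{k+1}):

  H_0: rank C_0 − rank ∂_1 = 10 − 9 = 1, and the invariant factors of ∂_1 are all 1, so H_0 ≅ Z.
  H_1: rank ker ∂_1 − rank ∂_2 = (30 − 9) − 20 = 1, and ∂_2 has invariant factor 2 > 1, so H_1 ≅ Z ⊕ Z/2.
  H_2: rank ker ∂_2 − rank ∂_3 = (20 − 20) − 0 = 0, and there is no ∂_3, so H_2 ≅ 0.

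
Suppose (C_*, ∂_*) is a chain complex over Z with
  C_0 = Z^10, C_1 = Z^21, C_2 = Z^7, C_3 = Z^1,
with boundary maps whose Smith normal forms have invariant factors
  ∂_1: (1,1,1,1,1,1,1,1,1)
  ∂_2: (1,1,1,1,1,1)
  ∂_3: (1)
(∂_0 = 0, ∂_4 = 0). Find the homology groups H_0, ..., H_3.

H_0 ≅ Z,  H_1 ≅ Z^6,  H_2 = 0,  H_3 = 0.

H_0: b_0 = 10 − 0 − 9 = 1; torsion from ∂_1 factors > 1: none. So H_0 ≅ Z.
H_1: b_1 = 21 − 9 − 6 = 6; torsion from ∂_2 factors > 1: none. So H_1 ≅ Z^6.
H_2: b_2 = 7 − 6 − 1 = 0; torsion from ∂_3 factors > 1: none. So H_2 ≅ 0.
H_3: b_3 = 1 − 1 − 0 = 0; torsion from ∂_4 factors > 1: none. So H_3 ≅ 0.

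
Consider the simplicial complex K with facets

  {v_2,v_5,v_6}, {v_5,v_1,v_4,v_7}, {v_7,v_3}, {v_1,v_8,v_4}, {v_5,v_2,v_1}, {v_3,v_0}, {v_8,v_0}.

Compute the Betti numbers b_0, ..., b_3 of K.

b_0 = 1, b_1 = 1, b_2 = 0, b_3 = 0.

Order the vertices as v_0 < v_1 < v_2 < v_3 < v_4 < v_5 < v_6 < v_7 < v_8. Listing each simplex with vertices in this order, K has dimension 3 with simplices:

  0-simplices (9): [v_0], [v_1], [v_2], [v_3], [v_4], [v_5], [v_6], [v_7], [v_8]
  1-simplices (15): (15 of them)
  2-simplices (7): [v_1,v_2,v_5], [v_1,v_4,v_5], [v_1,v_4,v_7], [v_1,v_4,v_8], [v_1,v_5,v_7], [v_2,v_5,v_6], [v_4,v_5,v_7]
  3-simplices (1): [v_1,v_4,v_5,v_7]

so the chain groups are C_0 ≅ Z^9, C_1 ≅ Z^15, C_2 ≅ Z^7, C_3 ≅ Z^1.

Boundary ∂_1: C_1 → C_0 sends each edge [p,q] (with p < q) to q − p.
The 9×15 boundary matrix has rank 8 and Smith normal form diag(1,1,1,1,1,1,1,1).

∂_2: C_2 → C_1 maps a triangle to the signed sum of its edges. For instance
  ∂[v_1,v_5,v_7] = [v_5,v_7] − [v_1,v_7] + [v_1,v_5],
  ∂[v_1,v_4,v_8] = [v_4,v_8] − [v_1,v_8] + [v_1,v_4].
The resulting 15×7 matrix has rank 6, and its Smith normal form has invariant factors (1,1,1,1,1,1).

The boundary map ∂_3: C_3 → C_2 sends each 3-simplex σ to the alternating sum Σ_i (−1)^i (σ with its i-th vertex removed). For instance
  ∂[v_1,v_4,v_5,v_7] = [v_4,v_5,v_7] − [v_1,v_5,v_7] + [v_1,v_4,v_7] − [v_1,v_4,v_5].
As a 7×1 matrix over Z this has rank 1, with invariant factors (1).

Now H_k = ker ∂_k / im ∂_{k+1}, so:

  H_0: rank C_0 − rank ∂_1 = 9 − 8 = 1, and the invariant factors of ∂_1 are all 1, so H_0 = Z.
  H_1: rank ker ∂_1 − rank ∂_2 = (15 − 8) − 6 = 1, and the invariant factors of ∂_2 are all 1, so H_1 = Z.
  H_2: rank ker ∂_2 − rank ∂_3 = (7 − 6) − 1 = 0, and the invariant factors of ∂_3 are all 1, so H_2 = 0.
  H_3: rank ker ∂_3 − rank ∂_4 = (1 − 1) − 0 = 0, and there is no ∂_4, so H_3 = 0.

As a check, the Euler characteristic is 9 − 15 + 7 − 1 = 0, which agrees with 1 − 1 + 0 − 0 = 0.

Hence the Betti numbers are b_0 = 1, b_1 = 1, b_2 = 0, b_3 = 0.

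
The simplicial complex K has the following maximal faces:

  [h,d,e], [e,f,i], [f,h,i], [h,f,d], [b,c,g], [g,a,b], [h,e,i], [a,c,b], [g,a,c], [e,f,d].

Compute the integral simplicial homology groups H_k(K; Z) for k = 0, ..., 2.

We work with the vertex ordering a < b < c < d < e < f < g < h < i. The simplices of K, each written with vertices in increasing order, are:

  0-simplices (9): a, b, c, d, e, f, g, h, i
  1-simplices (15): ab, ac, ag, bc, bg, cg, de, df, dh, ef, eh, ei, fh, fi, hi
  2-simplices (10): abc, abg, acg, bcg, def, deh, dfh, efi, ehi, fhi

giving chain groups C_0 ≅ Z^9, C_1 ≅ Z^15, C_2 ≅ Z^10.

Boundary ∂_1: C_1 → C_0 maps an edge to its endpoints' difference, ∂[p,q] = q − p.
As a 9×15 matrix over Z this has rank 7, with invariant factors (1,1,1,1,1,1,1).

The boundary map ∂_2: C_2 → C_1 maps a triangle to the signed sum of its edges. For instance
  ∂efi = fi − ei + ef,
  ∂abc = bc − ac + ab.
This gives a 15×10 integer matrix of rank 8; reducing to Smith normal form yields diagonal entries (1,1,1,1,1,1,1,1).

Reading off H_k = ker ∂_k / im ∂_{k+1}:

  H_0: rank C_0 − rank ∂_1 = 9 − 7 = 2, and the invariant factors of ∂_1 are all 1, so H_0 = Z^2.
  H_1: rank ker ∂_1 − rank ∂_2 = (15 − 7) − 8 = 0, and the invariant factors of ∂_2 are all 1, so H_1 = 0.
  H_2: rank ker ∂_2 − rank ∂_3 = (10 − 8) − 0 = 2, and there is no ∂_3, so H_2 = Z^2.

H_0 = Z^2,  H_1 = 0,  H_2 = Z^2.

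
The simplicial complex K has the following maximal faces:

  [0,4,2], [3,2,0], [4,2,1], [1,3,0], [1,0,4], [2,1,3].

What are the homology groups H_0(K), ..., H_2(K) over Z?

Take the total order 0 < 1 < 2 < 3 < 4 on the vertex set. Then K (dimension 2) consists of the simplices:

  0-simplices (5): [0], [1], [2], [3], [4]
  1-simplices (9): [0,1], [0,2], [0,3], [0,4], [1,2], [1,3], [1,4], [2,3], [2,4]
  2-simplices (6): [0,1,3], [0,1,4], [0,2,3], [0,2,4], [1,2,3], [1,2,4]

so the chain groups are C_0 ≅ Z^5, C_1 ≅ Z^9, C_2 ≅ Z^6.

The boundary map ∂_1: C_1 → C_0 is given by ∂[p,q] = [q] − [p]. For instance
  ∂[0,4] = [4] − [0].
As a 5×9 matrix over Z this has rank 4, with invariant factors (1,1,1,1).

Boundary ∂_2: C_2 → C_1 sends each 2-simplex [p,q,r] to [q,r] − [p,r] + [p,q]. For instance
  ∂[1,2,4] = [2,4] − [1,4] + [1,2],
  ∂[0,1,4] = [1,4] − [0,4] + [0,1].
This gives a 9×6 integer matrix of rank 5; reducing to Smith normal form yields diagonal entries (1,1,1,1,1).

Reading off H_k = ker ∂_k / im ∂_{k+1}:

  H_0: rank C_0 − rank ∂_1 = 5 − 4 = 1, and the invariant factors of ∂_1 are all 1, so H_0 = Z.
  H_1: rank ker ∂_1 − rank ∂_2 = (9 − 4) − 5 = 0, and the invariant factors of ∂_2 are all 1, so H_1 = 0.
  H_2: rank ker ∂_2 − rank ∂_3 = (6 − 5) − 0 = 1, and there is no ∂_3, so H_2 = Z.

H_0 ≅ Z,  H_1 = 0,  H_2 ≅ Z.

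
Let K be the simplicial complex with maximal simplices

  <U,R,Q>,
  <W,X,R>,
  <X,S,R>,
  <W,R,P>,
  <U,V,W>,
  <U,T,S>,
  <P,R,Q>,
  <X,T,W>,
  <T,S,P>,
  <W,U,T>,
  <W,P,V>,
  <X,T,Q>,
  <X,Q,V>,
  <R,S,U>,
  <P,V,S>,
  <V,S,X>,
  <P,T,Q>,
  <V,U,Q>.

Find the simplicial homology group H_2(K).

Order the vertices as P < Q < R < S < T < U < V < W < X. Listing each simplex with vertices in this order, K has dimension 2 with simplices:

  0-simplices (9): P, Q, R, S, T, U, V, W, X
  1-simplices (27): PQ, PR, PS, PT, PV, PW, QR, QT, QU, QV, QX, RS, RU, RW, RX, ST, SU, SV, SX, TU, TW, TX, UV, UW, VW, VX, WX
  2-simplices (18): PQR, PQT, PRW, PST, PSV, PVW, QRU, QTX, QUV, QVX, RSU, RSX, RWX, STU, SVX, TUW, TWX, UVW

so the chain groups are C_0 ≅ Z^9, C_1 ≅ Z^27, C_2 ≅ Z^18.

The boundary map ∂_1: C_1 → C_0 sends each edge [p,q] (with p < q) to q − p. For instance
  ∂UW = W − U.
This gives a 9×27 integer matrix of rank 8; reducing to Smith normal form yields diagonal entries (1,1,1,1,1,1,1,1).

Boundary ∂_2: C_2 → C_1 acts by ∂[p,q,r] = [q,r] − [p,r] + [p,q]. For instance
  ∂PQR = QR − PR + PQ,
  ∂QUV = UV − QV + QU.
As a 27×18 matrix over Z this has rank 17, with invariant factors (1,1,1,1,1,1,1,1,1,1,1,1,1,1,1,1,1).

Computing H_k = (kernel of ∂_k) / (image of ∂_{k+1}):

  H_2: rank ker ∂_2 − rank ∂_3 = (18 − 17) − 0 = 1, and there is no ∂_3, so H_2 = Z.

H_2 ≅ Z.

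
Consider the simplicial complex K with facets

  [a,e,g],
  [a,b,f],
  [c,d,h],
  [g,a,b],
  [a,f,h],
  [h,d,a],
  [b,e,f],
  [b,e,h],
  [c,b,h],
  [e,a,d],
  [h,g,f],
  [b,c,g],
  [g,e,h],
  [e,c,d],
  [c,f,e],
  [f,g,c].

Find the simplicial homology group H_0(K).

H_0 ≅ Z.

Fix the vertex order a < b < c < d < e < f < g < h and write every simplex with vertices in increasing order. Then dim K = 2 and the simplices of K are:

  0-simplices (8): a, b, c, d, e, f, g, h
  1-simplices (24): ab, ad, ae, af, ag, ah, bc, be, bf, bg, bh, cd, ce, cf, cg, ch, de, dh, ef, eg, eh, fg, fh, gh
  2-simplices (16): abf, abg, ade, adh, aeg, afh, bcg, bch, bef, beh, cde, cdh, cef, cfg, egh, fgh

Hence C_0 ≅ Z^8, C_1 ≅ Z^24, C_2 ≅ Z^16.

Boundary ∂_1: C_1 → C_0 sends each edge [p,q] (with p < q) to q − p. For instance
  ∂ab = b − a.
The resulting 8×24 matrix has rank 7, and its Smith normal form has invariant factors (1,1,1,1,1,1,1).

∂_2: C_2 → C_1 acts by ∂[p,q,r] = [q,r] − [p,r] + [p,q]. For instance
  ∂cef = ef − cf + ce,
  ∂beh = eh − bh + be.
As a 24×16 matrix over Z this has rank 15, with invariant factors (1,1,1,1,1,1,1,1,1,1,1,1,1,1,1).

From H_k ≅ ker(∂_k) / im(∂_{k+1}) we obtain:

  H_0: rank C_0 − rank ∂_1 = 8 − 7 = 1, and the invariant factors of ∂_1 are all 1, so H_0 ≅ Z.

(K is a triangulation of the torus T^2.)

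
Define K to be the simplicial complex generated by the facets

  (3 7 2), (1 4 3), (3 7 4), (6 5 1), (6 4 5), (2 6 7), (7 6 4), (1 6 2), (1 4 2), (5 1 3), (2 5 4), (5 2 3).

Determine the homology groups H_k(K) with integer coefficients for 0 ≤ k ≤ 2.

We work with the vertex ordering 1 < 2 < 3 < 4 < 5 < 6 < 7. The simplices of K, each written with vertices in increasing order, are:

  0-simplices (7): [1], [2], [3], [4], [5], [6], [7]
  1-simplices (18): [1,2], [1,3], [1,4], [1,5], [1,6], [2,3], [2,4], [2,5], [2,6], [2,7], [3,4], [3,5], [3,7], [4,5], [4,6], [4,7], [5,6], [6,7]
  2-simplices (12): [1,2,4], [1,2,6], [1,3,4], [1,3,5], [1,5,6], [2,3,5], [2,3,7], [2,4,5], [2,6,7], [3,4,7], [4,5,6], [4,6,7]

Hence C_0 ≅ Z^7, C_1 ≅ Z^18, C_2 ≅ Z^12.

Boundary ∂_1: C_1 → C_0 maps an edge to its endpoints' difference, ∂[p,q] = q − p. For instance
  ∂[3,5] = [5] − [3].
The 7×18 boundary matrix has rank 6 and Smith normal form diag(1,1,1,1,1,1).

Boundary ∂_2: C_2 → C_1 sends each 2-simplex [p,q,r] to [q,r] − [p,r] + [p,q]. For instance
  ∂[2,6,7] = [6,7] − [2,7] + [2,6],
  ∂[1,2,6] = [2,6] − [1,6] + [1,2].
The 18×12 boundary matrix has rank 12 and Smith normal form diag(1,1,1,1,1,1,1,1,1,1,1,2).

From H_k ≅ ker(∂_k) / im(∂_{k+1}) we obtain:

  H_0: rank C_0 − rank ∂_1 = 7 − 6 = 1, and the invariant factors of ∂_1 are all 1, so H_0 = Z.
  H_1: rank ker ∂_1 − rank ∂_2 = (18 − 6) − 12 = 0, and ∂_2 has invariant factor 2 > 1, so H_1 = Z/2.
  H_2: rank ker ∂_2 − rank ∂_3 = (12 − 12) − 0 = 0, and there is no ∂_3, so H_2 = 0.

H_0 = Z,  H_1 = Z/2,  H_2 = 0.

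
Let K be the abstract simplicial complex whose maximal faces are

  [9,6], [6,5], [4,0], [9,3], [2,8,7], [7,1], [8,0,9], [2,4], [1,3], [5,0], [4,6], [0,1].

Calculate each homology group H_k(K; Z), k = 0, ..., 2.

H_0 ≅ Z,  H_1 ≅ Z^5,  H_2 = 0.

We work with the vertex ordering 0 < 1 < 2 < 3 < 4 < 5 < 6 < 7 < 8 < 9. The simplices of K, each written with vertices in increasing order, are:

  0-simplices (10): [0], [1], [2], [3], [4], [5], [6], [7], [8], [9]
  1-simplices (16): [0,1], [0,4], [0,5], [0,8], [0,9], [1,3], [1,7], [2,4], [2,7], [2,8], [3,9], [4,6], [5,6], [6,9], [7,8], [8,9]
  2-simplices (2): [0,8,9], [2,7,8]

giving chain groups C_0 ≅ Z^10, C_1 ≅ Z^16, C_2 ≅ Z^2.

Boundary ∂_1: C_1 → C_0 sends each edge [p,q] (with p < q) to q − p. For instance
  ∂[5,6] = [6] − [5].
The 10×16 boundary matrix has rank 9 and Smith normal form diag(1,1,1,1,1,1,1,1,1).

Boundary ∂_2: C_2 → C_1 maps a triangle to the signed sum of its edges. For instance
  ∂[2,7,8] = [7,8] − [2,8] + [2,7],
  ∂[0,8,9] = [8,9] − [0,9] + [0,8].
The resulting 16×2 matrix has rank 2, and its Smith normal form has invariant factors (1,1).

Computing H_k = (kernel of ∂_k) / (image of ∂_{k+1}):

  H_0: rank C_0 − rank ∂_1 = 10 − 9 = 1, and the invariant factors of ∂_1 are all 1, so H_0 = Z.
  H_1: rank ker ∂_1 − rank ∂_2 = (16 − 9) − 2 = 5, and the invariant factors of ∂_2 are all 1, so H_1 = Z^5.
  H_2: rank ker ∂_2 − rank ∂_3 = (2 − 2) − 0 = 0, and there is no ∂_3, so H_2 = 0.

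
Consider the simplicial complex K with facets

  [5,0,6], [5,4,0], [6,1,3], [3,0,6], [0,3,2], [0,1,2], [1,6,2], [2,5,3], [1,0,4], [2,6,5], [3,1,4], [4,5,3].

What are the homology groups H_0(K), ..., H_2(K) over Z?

H_0 ≅ Z,  H_1 ≅ Z/2,  H_2 = 0.

Fix the vertex order 0 < 1 < 2 < 3 < 4 < 5 < 6 and write every simplex with vertices in increasing order. Then dim K = 2 and the simplices of K are:

  0-simplices (7): [0], [1], [2], [3], [4], [5], [6]
  1-simplices (18): [0,1], [0,2], [0,3], [0,4], [0,5], [0,6], [1,2], [1,3], [1,4], [1,6], [2,3], [2,5], [2,6], [3,4], [3,5], [3,6], [4,5], [5,6]
  2-simplices (12): [0,1,2], [0,1,4], [0,2,3], [0,3,6], [0,4,5], [0,5,6], [1,2,6], [1,3,4], [1,3,6], [2,3,5], [2,5,6], [3,4,5]

giving chain groups C_0 ≅ Z^7, C_1 ≅ Z^18, C_2 ≅ Z^12.

∂_1: C_1 → C_0 is given by ∂[p,q] = [q] − [p]. For instance
  ∂[2,3] = [3] − [2].
The 7×18 boundary matrix has rank 6 and Smith normal form diag(1,1,1,1,1,1).

∂_2: C_2 → C_1 sends each 2-simplex [p,q,r] to [q,r] − [p,r] + [p,q]. For instance
  ∂[2,3,5] = [3,5] − [2,5] + [2,3],
  ∂[1,2,6] = [2,6] − [1,6] + [1,2].
The resulting 18×12 matrix has rank 12, and its Smith normal form has invariant factors (1,1,1,1,1,1,1,1,1,1,1,2).

Computing H_k = (kernel of ∂_k) / (image of ∂_{k+1}):

  H_0: rank C_0 − rank ∂_1 = 7 − 6 = 1, and the invariant factors of ∂_1 are all 1, so H_0 = Z.
  H_1: rank ker ∂_1 − rank ∂_2 = (18 − 6) − 12 = 0, and ∂_2 has invariant factor 2 > 1, so H_1 = Z/2.
  H_2: rank ker ∂_2 − rank ∂_3 = (12 − 12) − 0 = 0, and there is no ∂_3, so H_2 = 0.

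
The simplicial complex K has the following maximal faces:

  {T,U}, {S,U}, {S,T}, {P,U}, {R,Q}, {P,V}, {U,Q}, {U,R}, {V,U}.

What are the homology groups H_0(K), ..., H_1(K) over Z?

H_0 = Z,  H_1 = Z^3.

We work with the vertex ordering P < Q < R < S < T < U < V. The simplices of K, each written with vertices in increasing order, are:

  0-simplices (7): P, Q, R, S, T, U, V
  1-simplices (9): PU, PV, QR, QU, RU, ST, SU, TU, UV

so the chain groups are C_0 ≅ Z^7, C_1 ≅ Z^9.

∂_1: C_1 → C_0 maps an edge to its endpoints' difference, ∂[p,q] = q − p. For instance
  ∂RU = U − R.
As a 7×9 matrix over Z this has rank 6, with invariant factors (1,1,1,1,1,1).

Now H_k = ker ∂_k / im ∂_{k+1}, so:

  H_0: rank C_0 − rank ∂_1 = 7 − 6 = 1, and the invariant factors of ∂_1 are all 1, so H_0 = Z.
  H_1: rank ker ∂_1 − rank ∂_2 = (9 − 6) − 0 = 3, and there is no ∂_2, so H_1 = Z^3.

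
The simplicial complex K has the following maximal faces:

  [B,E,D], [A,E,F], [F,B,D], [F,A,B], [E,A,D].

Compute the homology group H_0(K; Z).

H_0 ≅ Z.

Order the vertices as A < B < D < E < F. Listing each simplex with vertices in this order, K has dimension 2 with simplices:

  0-simplices (5): A, B, D, E, F
  1-simplices (10): AB, AD, AE, AF, BD, BE, BF, DE, DF, EF
  2-simplices (5): ABF, ADE, AEF, BDE, BDF

Hence C_0 ≅ Z^5, C_1 ≅ Z^10, C_2 ≅ Z^5.

∂_1: C_1 → C_0 is given by ∂[p,q] = [q] − [p].
As a 5×10 matrix over Z this has rank 4, with invariant factors (1,1,1,1).

Boundary ∂_2: C_2 → C_1 maps a triangle to the signed sum of its edges. For instance
  ∂BDF = DF − BF + BD,
  ∂AEF = EF − AF + AE.
As a 10×5 matrix over Z this has rank 5, with invariant factors (1,1,1,1,1).

From H_k ≅ ker(∂_k) / im(∂_{k+1}) we obtain:

  H_0: rank C_0 − rank ∂_1 = 5 − 4 = 1, and the invariant factors of ∂_1 are all 1, so H_0 = Z.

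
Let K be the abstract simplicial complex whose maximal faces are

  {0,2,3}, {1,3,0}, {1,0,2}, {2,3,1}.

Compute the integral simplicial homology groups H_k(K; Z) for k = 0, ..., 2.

H_0 ≅ Z,  H_1 = 0,  H_2 ≅ Z.

K has 4 vertices, 6 edges, 4 triangles.
rank ∂_0 = 0, rank ∂_1 = 3 ⇒ b_0 = 4 − 0 − 3 = 1; all invariant factors of ∂_1 are 1 so no torsion. So H_0 ≅ Z.
rank ∂_1 = 3, rank ∂_2 = 3 ⇒ b_1 = 6 − 3 − 3 = 0; all invariant factors of ∂_2 are 1 so no torsion. So H_1 ≅ 0.
rank ∂_2 = 3, rank ∂_3 = 0 ⇒ b_2 = 4 − 3 − 0 = 1. So H_2 ≅ Z.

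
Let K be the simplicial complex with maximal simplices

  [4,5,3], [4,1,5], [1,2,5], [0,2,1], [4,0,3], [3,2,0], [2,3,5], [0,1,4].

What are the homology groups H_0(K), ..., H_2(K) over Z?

H_0 = Z,  H_1 = 0,  H_2 = Z.

Order the vertices as 0 < 1 < 2 < 3 < 4 < 5. Listing each simplex with vertices in this order, K has dimension 2 with simplices:

  0-simplices (6): [0], [1], [2], [3], [4], [5]
  1-simplices (12): [0,1], [0,2], [0,3], [0,4], [1,2], [1,4], [1,5], [2,3], [2,5], [3,4], [3,5], [4,5]
  2-simplices (8): [0,1,2], [0,1,4], [0,2,3], [0,3,4], [1,2,5], [1,4,5], [2,3,5], [3,4,5]

so the chain groups are C_0 ≅ Z^6, C_1 ≅ Z^12, C_2 ≅ Z^8.

Boundary ∂_1: C_1 → C_0 maps an edge to its endpoints' difference, ∂[p,q] = q − p. For instance
  ∂[0,1] = [1] − [0].
This gives a 6×12 integer matrix of rank 5; reducing to Smith normal form yields diagonal entries (1,1,1,1,1).

Boundary ∂_2: C_2 → C_1 sends each 2-simplex [p,q,r] to [q,r] − [p,r] + [p,q]. For instance
  ∂[1,4,5] = [4,5] − [1,5] + [1,4],
  ∂[0,1,2] = [1,2] − [0,2] + [0,1].
The resulting 12×8 matrix has rank 7, and its Smith normal form has invariant factors (1,1,1,1,1,1,1).

Reading off H_k = ker ∂_k / im ∂_{k+1}:

  H_0: rank C_0 − rank ∂_1 = 6 − 5 = 1, and the invariant factors of ∂_1 are all 1, so H_0 ≅ Z.
  H_1: rank ker ∂_1 − rank ∂_2 = (12 − 5) − 7 = 0, and the invariant factors of ∂_2 are all 1, so H_1 ≅ 0.
  H_2: rank ker ∂_2 − rank ∂_3 = (8 − 7) − 0 = 1, and there is no ∂_3, so H_2 ≅ Z.

(K is a triangulation of the 2-sphere S^2.)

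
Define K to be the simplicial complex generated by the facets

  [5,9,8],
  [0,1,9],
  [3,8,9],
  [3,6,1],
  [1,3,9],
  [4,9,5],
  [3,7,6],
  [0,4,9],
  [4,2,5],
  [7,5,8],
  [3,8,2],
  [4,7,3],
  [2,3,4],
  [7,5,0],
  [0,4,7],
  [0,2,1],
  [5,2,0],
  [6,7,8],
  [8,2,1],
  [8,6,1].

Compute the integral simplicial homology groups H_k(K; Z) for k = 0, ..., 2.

Order the vertices as 0 < 1 < 2 < 3 < 4 < 5 < 6 < 7 < 8 < 9. Listing each simplex with vertices in this order, K has dimension 2 with simplices:

  0-simplices (10): [0], [1], [2], [3], [4], [5], [6], [7], [8], [9]
  1-simplices (30): (30 of them)
  2-simplices (20): (20 of them)

Hence C_0 ≅ Z^10, C_1 ≅ Z^30, C_2 ≅ Z^20.

∂_1: C_1 → C_0 sends each edge [p,q] (with p < q) to q − p.
The 10×30 boundary matrix has rank 9 and Smith normal form diag(1,1,1,1,1,1,1,1,1).

The boundary map ∂_2: C_2 → C_1 maps a triangle to the signed sum of its edges. For instance
  ∂[1,2,8] = [2,8] − [1,8] + [1,2],
  ∂[0,1,9] = [1,9] − [0,9] + [0,1].
This gives a 30×20 integer matrix of rank 20; reducing to Smith normal form yields diagonal entries (1,1,1,1,1,1,1,1,1,1,1,1,1,1,1,1,1,1,1,2).

Now H_k = ker ∂_k / im ∂_{k+1}, so:

  H_0: rank C_0 − rank ∂_1 = 10 − 9 = 1, and the invariant factors of ∂_1 are all 1, so H_0 ≅ Z.
  H_1: rank ker ∂_1 − rank ∂_2 = (30 − 9) − 20 = 1, and ∂_2 has invariant factor 2 > 1, so H_1 ≅ Z ⊕ Z/2.
  H_2: rank ker ∂_2 − rank ∂_3 = (20 − 20) − 0 = 0, and there is no ∂_3, so H_2 ≅ 0.

As a check, the Euler characteristic is 10 − 30 + 20 = 0, which agrees with 1 − 1 + 0 = 0.
(K is a triangulation of the Klein bottle.)

H_0 ≅ Z,  H_1 ≅ Z ⊕ Z/2,  H_2 = 0.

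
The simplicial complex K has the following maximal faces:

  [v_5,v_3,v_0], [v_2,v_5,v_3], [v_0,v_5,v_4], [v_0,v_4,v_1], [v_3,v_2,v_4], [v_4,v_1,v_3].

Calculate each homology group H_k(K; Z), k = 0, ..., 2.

We work with the vertex ordering v_0 < v_1 < v_2 < v_3 < v_4 < v_5. The simplices of K, each written with vertices in increasing order, are:

  0-simplices (6): [v_0], [v_1], [v_2], [v_3], [v_4], [v_5]
  1-simplices (12): [v_0,v_1], [v_0,v_3], [v_0,v_4], [v_0,v_5], [v_1,v_3], [v_1,v_4], [v_2,v_3], [v_2,v_4], [v_2,v_5], [v_3,v_4], [v_3,v_5], [v_4,v_5]
  2-simplices (6): [v_0,v_1,v_4], [v_0,v_3,v_5], [v_0,v_4,v_5], [v_1,v_3,v_4], [v_2,v_3,v_4], [v_2,v_3,v_5]

giving chain groups C_0 ≅ Z^6, C_1 ≅ Z^12, C_2 ≅ Z^6.

The boundary map ∂_1: C_1 → C_0 sends each edge [p,q] (with p < q) to q − p.
As a 6×12 matrix over Z this has rank 5, with invariant factors (1,1,1,1,1).

The boundary map ∂_2: C_2 → C_1 sends each 2-simplex [p,q,r] to [q,r] − [p,r] + [p,q]. For instance
  ∂[v_0,v_1,v_4] = [v_1,v_4] − [v_0,v_4] + [v_0,v_1],
  ∂[v_2,v_3,v_4] = [v_3,v_4] − [v_2,v_4] + [v_2,v_3].
The 12×6 boundary matrix has rank 6 and Smith normal form diag(1,1,1,1,1,1).

Computing H_k = (kernel of ∂_k) / (image of ∂_{k+1}):

  H_0: rank C_0 − rank ∂_1 = 6 − 5 = 1, and the invariant factors of ∂_1 are all 1, so H_0 = Z.
  H_1: rank ker ∂_1 − rank ∂_2 = (12 − 5) − 6 = 1, and the invariant factors of ∂_2 are all 1, so H_1 = Z.
  H_2: rank ker ∂_2 − rank ∂_3 = (6 − 6) − 0 = 0, and there is no ∂_3, so H_2 = 0.

H_0 = Z,  H_1 = Z,  H_2 = 0.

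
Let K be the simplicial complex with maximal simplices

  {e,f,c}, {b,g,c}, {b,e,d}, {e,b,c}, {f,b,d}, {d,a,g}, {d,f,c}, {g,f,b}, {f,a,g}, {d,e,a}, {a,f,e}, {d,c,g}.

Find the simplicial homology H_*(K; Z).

H_0 = Z,  H_1 = Z/2,  H_2 = 0.

Fix the vertex order a < b < c < d < e < f < g and write every simplex with vertices in increasing order. Then dim K = 2 and the simplices of K are:

  0-simplices (7): a, b, c, d, e, f, g
  1-simplices (18): ad, ae, af, ag, bc, bd, be, bf, bg, cd, ce, cf, cg, de, df, dg, ef, fg
  2-simplices (12): ade, adg, aef, afg, bce, bcg, bde, bdf, bfg, cdf, cdg, cef

Hence C_0 ≅ Z^7, C_1 ≅ Z^18, C_2 ≅ Z^12.

The boundary map ∂_1: C_1 → C_0 is given by ∂[p,q] = [q] − [p].
The resulting 7×18 matrix has rank 6, and its Smith normal form has invariant factors (1,1,1,1,1,1).

Boundary ∂_2: C_2 → C_1 sends each 2-simplex [p,q,r] to [q,r] − [p,r] + [p,q]. For instance
  ∂bce = ce − be + bc,
  ∂aef = ef − af + ae.
The 18×12 boundary matrix has rank 12 and Smith normal form diag(1,1,1,1,1,1,1,1,1,1,1,2).

Now H_k = ker ∂_k / im ∂_{k+1}, so:

  H_0: rank C_0 − rank ∂_1 = 7 − 6 = 1, and the invariant factors of ∂_1 are all 1, so H_0 ≅ Z.
  H_1: rank ker ∂_1 − rank ∂_2 = (18 − 6) − 12 = 0, and ∂_2 has invariant factor 2 > 1, so H_1 ≅ Z/2.
  H_2: rank ker ∂_2 − rank ∂_3 = (12 − 12) − 0 = 0, and there is no ∂_3, so H_2 ≅ 0.

As a check, the Euler characteristic is 7 − 18 + 12 = 1, which agrees with 1 − 0 + 0 = 1.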